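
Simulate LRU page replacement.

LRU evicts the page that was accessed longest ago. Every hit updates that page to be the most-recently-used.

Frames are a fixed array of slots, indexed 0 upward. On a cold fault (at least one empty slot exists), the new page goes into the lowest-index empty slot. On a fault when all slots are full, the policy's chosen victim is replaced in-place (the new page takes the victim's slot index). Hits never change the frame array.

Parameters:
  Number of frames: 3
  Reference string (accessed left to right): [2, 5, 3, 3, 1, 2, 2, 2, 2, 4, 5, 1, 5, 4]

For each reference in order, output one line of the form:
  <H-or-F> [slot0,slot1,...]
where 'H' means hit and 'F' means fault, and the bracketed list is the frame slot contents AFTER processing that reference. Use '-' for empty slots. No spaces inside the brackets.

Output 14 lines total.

F [2,-,-]
F [2,5,-]
F [2,5,3]
H [2,5,3]
F [1,5,3]
F [1,2,3]
H [1,2,3]
H [1,2,3]
H [1,2,3]
F [1,2,4]
F [5,2,4]
F [5,1,4]
H [5,1,4]
H [5,1,4]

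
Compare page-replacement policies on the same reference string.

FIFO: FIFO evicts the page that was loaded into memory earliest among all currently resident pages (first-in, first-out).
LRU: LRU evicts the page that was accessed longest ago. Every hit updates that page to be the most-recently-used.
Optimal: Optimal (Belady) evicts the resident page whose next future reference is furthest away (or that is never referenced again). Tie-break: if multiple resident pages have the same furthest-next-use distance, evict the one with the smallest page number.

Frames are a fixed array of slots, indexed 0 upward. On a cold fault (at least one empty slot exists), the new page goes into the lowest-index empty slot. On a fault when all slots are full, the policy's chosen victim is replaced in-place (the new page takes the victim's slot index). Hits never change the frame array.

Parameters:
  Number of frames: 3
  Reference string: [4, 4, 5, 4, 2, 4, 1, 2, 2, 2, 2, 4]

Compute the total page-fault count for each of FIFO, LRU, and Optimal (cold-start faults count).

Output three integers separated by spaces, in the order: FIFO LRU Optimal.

Answer: 5 4 4

Derivation:
--- FIFO ---
  step 0: ref 4 -> FAULT, frames=[4,-,-] (faults so far: 1)
  step 1: ref 4 -> HIT, frames=[4,-,-] (faults so far: 1)
  step 2: ref 5 -> FAULT, frames=[4,5,-] (faults so far: 2)
  step 3: ref 4 -> HIT, frames=[4,5,-] (faults so far: 2)
  step 4: ref 2 -> FAULT, frames=[4,5,2] (faults so far: 3)
  step 5: ref 4 -> HIT, frames=[4,5,2] (faults so far: 3)
  step 6: ref 1 -> FAULT, evict 4, frames=[1,5,2] (faults so far: 4)
  step 7: ref 2 -> HIT, frames=[1,5,2] (faults so far: 4)
  step 8: ref 2 -> HIT, frames=[1,5,2] (faults so far: 4)
  step 9: ref 2 -> HIT, frames=[1,5,2] (faults so far: 4)
  step 10: ref 2 -> HIT, frames=[1,5,2] (faults so far: 4)
  step 11: ref 4 -> FAULT, evict 5, frames=[1,4,2] (faults so far: 5)
  FIFO total faults: 5
--- LRU ---
  step 0: ref 4 -> FAULT, frames=[4,-,-] (faults so far: 1)
  step 1: ref 4 -> HIT, frames=[4,-,-] (faults so far: 1)
  step 2: ref 5 -> FAULT, frames=[4,5,-] (faults so far: 2)
  step 3: ref 4 -> HIT, frames=[4,5,-] (faults so far: 2)
  step 4: ref 2 -> FAULT, frames=[4,5,2] (faults so far: 3)
  step 5: ref 4 -> HIT, frames=[4,5,2] (faults so far: 3)
  step 6: ref 1 -> FAULT, evict 5, frames=[4,1,2] (faults so far: 4)
  step 7: ref 2 -> HIT, frames=[4,1,2] (faults so far: 4)
  step 8: ref 2 -> HIT, frames=[4,1,2] (faults so far: 4)
  step 9: ref 2 -> HIT, frames=[4,1,2] (faults so far: 4)
  step 10: ref 2 -> HIT, frames=[4,1,2] (faults so far: 4)
  step 11: ref 4 -> HIT, frames=[4,1,2] (faults so far: 4)
  LRU total faults: 4
--- Optimal ---
  step 0: ref 4 -> FAULT, frames=[4,-,-] (faults so far: 1)
  step 1: ref 4 -> HIT, frames=[4,-,-] (faults so far: 1)
  step 2: ref 5 -> FAULT, frames=[4,5,-] (faults so far: 2)
  step 3: ref 4 -> HIT, frames=[4,5,-] (faults so far: 2)
  step 4: ref 2 -> FAULT, frames=[4,5,2] (faults so far: 3)
  step 5: ref 4 -> HIT, frames=[4,5,2] (faults so far: 3)
  step 6: ref 1 -> FAULT, evict 5, frames=[4,1,2] (faults so far: 4)
  step 7: ref 2 -> HIT, frames=[4,1,2] (faults so far: 4)
  step 8: ref 2 -> HIT, frames=[4,1,2] (faults so far: 4)
  step 9: ref 2 -> HIT, frames=[4,1,2] (faults so far: 4)
  step 10: ref 2 -> HIT, frames=[4,1,2] (faults so far: 4)
  step 11: ref 4 -> HIT, frames=[4,1,2] (faults so far: 4)
  Optimal total faults: 4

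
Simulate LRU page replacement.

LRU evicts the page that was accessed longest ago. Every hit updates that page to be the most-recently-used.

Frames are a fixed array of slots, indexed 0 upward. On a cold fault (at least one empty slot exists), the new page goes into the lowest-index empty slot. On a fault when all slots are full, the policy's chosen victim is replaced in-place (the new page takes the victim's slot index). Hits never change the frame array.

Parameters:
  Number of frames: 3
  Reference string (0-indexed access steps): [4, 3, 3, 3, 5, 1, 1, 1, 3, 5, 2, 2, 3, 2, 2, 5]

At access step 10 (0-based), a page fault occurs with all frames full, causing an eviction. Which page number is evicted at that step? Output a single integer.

Step 0: ref 4 -> FAULT, frames=[4,-,-]
Step 1: ref 3 -> FAULT, frames=[4,3,-]
Step 2: ref 3 -> HIT, frames=[4,3,-]
Step 3: ref 3 -> HIT, frames=[4,3,-]
Step 4: ref 5 -> FAULT, frames=[4,3,5]
Step 5: ref 1 -> FAULT, evict 4, frames=[1,3,5]
Step 6: ref 1 -> HIT, frames=[1,3,5]
Step 7: ref 1 -> HIT, frames=[1,3,5]
Step 8: ref 3 -> HIT, frames=[1,3,5]
Step 9: ref 5 -> HIT, frames=[1,3,5]
Step 10: ref 2 -> FAULT, evict 1, frames=[2,3,5]
At step 10: evicted page 1

Answer: 1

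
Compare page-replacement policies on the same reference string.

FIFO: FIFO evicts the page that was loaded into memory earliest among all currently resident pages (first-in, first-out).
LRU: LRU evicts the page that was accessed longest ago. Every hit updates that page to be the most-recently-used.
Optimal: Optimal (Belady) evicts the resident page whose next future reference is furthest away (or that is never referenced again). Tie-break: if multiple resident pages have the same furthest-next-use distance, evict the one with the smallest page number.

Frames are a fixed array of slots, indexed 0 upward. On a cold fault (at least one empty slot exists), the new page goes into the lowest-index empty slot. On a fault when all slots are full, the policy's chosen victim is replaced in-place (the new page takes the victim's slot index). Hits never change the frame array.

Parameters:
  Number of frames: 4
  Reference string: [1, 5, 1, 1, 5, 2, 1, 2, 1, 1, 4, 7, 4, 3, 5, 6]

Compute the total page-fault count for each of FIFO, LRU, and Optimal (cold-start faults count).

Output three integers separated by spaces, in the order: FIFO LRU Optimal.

Answer: 8 8 7

Derivation:
--- FIFO ---
  step 0: ref 1 -> FAULT, frames=[1,-,-,-] (faults so far: 1)
  step 1: ref 5 -> FAULT, frames=[1,5,-,-] (faults so far: 2)
  step 2: ref 1 -> HIT, frames=[1,5,-,-] (faults so far: 2)
  step 3: ref 1 -> HIT, frames=[1,5,-,-] (faults so far: 2)
  step 4: ref 5 -> HIT, frames=[1,5,-,-] (faults so far: 2)
  step 5: ref 2 -> FAULT, frames=[1,5,2,-] (faults so far: 3)
  step 6: ref 1 -> HIT, frames=[1,5,2,-] (faults so far: 3)
  step 7: ref 2 -> HIT, frames=[1,5,2,-] (faults so far: 3)
  step 8: ref 1 -> HIT, frames=[1,5,2,-] (faults so far: 3)
  step 9: ref 1 -> HIT, frames=[1,5,2,-] (faults so far: 3)
  step 10: ref 4 -> FAULT, frames=[1,5,2,4] (faults so far: 4)
  step 11: ref 7 -> FAULT, evict 1, frames=[7,5,2,4] (faults so far: 5)
  step 12: ref 4 -> HIT, frames=[7,5,2,4] (faults so far: 5)
  step 13: ref 3 -> FAULT, evict 5, frames=[7,3,2,4] (faults so far: 6)
  step 14: ref 5 -> FAULT, evict 2, frames=[7,3,5,4] (faults so far: 7)
  step 15: ref 6 -> FAULT, evict 4, frames=[7,3,5,6] (faults so far: 8)
  FIFO total faults: 8
--- LRU ---
  step 0: ref 1 -> FAULT, frames=[1,-,-,-] (faults so far: 1)
  step 1: ref 5 -> FAULT, frames=[1,5,-,-] (faults so far: 2)
  step 2: ref 1 -> HIT, frames=[1,5,-,-] (faults so far: 2)
  step 3: ref 1 -> HIT, frames=[1,5,-,-] (faults so far: 2)
  step 4: ref 5 -> HIT, frames=[1,5,-,-] (faults so far: 2)
  step 5: ref 2 -> FAULT, frames=[1,5,2,-] (faults so far: 3)
  step 6: ref 1 -> HIT, frames=[1,5,2,-] (faults so far: 3)
  step 7: ref 2 -> HIT, frames=[1,5,2,-] (faults so far: 3)
  step 8: ref 1 -> HIT, frames=[1,5,2,-] (faults so far: 3)
  step 9: ref 1 -> HIT, frames=[1,5,2,-] (faults so far: 3)
  step 10: ref 4 -> FAULT, frames=[1,5,2,4] (faults so far: 4)
  step 11: ref 7 -> FAULT, evict 5, frames=[1,7,2,4] (faults so far: 5)
  step 12: ref 4 -> HIT, frames=[1,7,2,4] (faults so far: 5)
  step 13: ref 3 -> FAULT, evict 2, frames=[1,7,3,4] (faults so far: 6)
  step 14: ref 5 -> FAULT, evict 1, frames=[5,7,3,4] (faults so far: 7)
  step 15: ref 6 -> FAULT, evict 7, frames=[5,6,3,4] (faults so far: 8)
  LRU total faults: 8
--- Optimal ---
  step 0: ref 1 -> FAULT, frames=[1,-,-,-] (faults so far: 1)
  step 1: ref 5 -> FAULT, frames=[1,5,-,-] (faults so far: 2)
  step 2: ref 1 -> HIT, frames=[1,5,-,-] (faults so far: 2)
  step 3: ref 1 -> HIT, frames=[1,5,-,-] (faults so far: 2)
  step 4: ref 5 -> HIT, frames=[1,5,-,-] (faults so far: 2)
  step 5: ref 2 -> FAULT, frames=[1,5,2,-] (faults so far: 3)
  step 6: ref 1 -> HIT, frames=[1,5,2,-] (faults so far: 3)
  step 7: ref 2 -> HIT, frames=[1,5,2,-] (faults so far: 3)
  step 8: ref 1 -> HIT, frames=[1,5,2,-] (faults so far: 3)
  step 9: ref 1 -> HIT, frames=[1,5,2,-] (faults so far: 3)
  step 10: ref 4 -> FAULT, frames=[1,5,2,4] (faults so far: 4)
  step 11: ref 7 -> FAULT, evict 1, frames=[7,5,2,4] (faults so far: 5)
  step 12: ref 4 -> HIT, frames=[7,5,2,4] (faults so far: 5)
  step 13: ref 3 -> FAULT, evict 2, frames=[7,5,3,4] (faults so far: 6)
  step 14: ref 5 -> HIT, frames=[7,5,3,4] (faults so far: 6)
  step 15: ref 6 -> FAULT, evict 3, frames=[7,5,6,4] (faults so far: 7)
  Optimal total faults: 7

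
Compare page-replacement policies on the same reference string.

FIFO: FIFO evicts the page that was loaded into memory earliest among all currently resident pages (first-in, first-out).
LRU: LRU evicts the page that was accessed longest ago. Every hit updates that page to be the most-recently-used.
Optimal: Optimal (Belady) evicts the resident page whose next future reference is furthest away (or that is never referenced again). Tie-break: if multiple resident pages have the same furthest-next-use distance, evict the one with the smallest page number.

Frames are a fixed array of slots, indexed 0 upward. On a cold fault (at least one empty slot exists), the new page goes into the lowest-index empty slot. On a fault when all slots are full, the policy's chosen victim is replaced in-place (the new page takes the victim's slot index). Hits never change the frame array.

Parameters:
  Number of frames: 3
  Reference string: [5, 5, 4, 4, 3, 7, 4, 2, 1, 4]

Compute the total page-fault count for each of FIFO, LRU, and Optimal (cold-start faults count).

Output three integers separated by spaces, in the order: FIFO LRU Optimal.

--- FIFO ---
  step 0: ref 5 -> FAULT, frames=[5,-,-] (faults so far: 1)
  step 1: ref 5 -> HIT, frames=[5,-,-] (faults so far: 1)
  step 2: ref 4 -> FAULT, frames=[5,4,-] (faults so far: 2)
  step 3: ref 4 -> HIT, frames=[5,4,-] (faults so far: 2)
  step 4: ref 3 -> FAULT, frames=[5,4,3] (faults so far: 3)
  step 5: ref 7 -> FAULT, evict 5, frames=[7,4,3] (faults so far: 4)
  step 6: ref 4 -> HIT, frames=[7,4,3] (faults so far: 4)
  step 7: ref 2 -> FAULT, evict 4, frames=[7,2,3] (faults so far: 5)
  step 8: ref 1 -> FAULT, evict 3, frames=[7,2,1] (faults so far: 6)
  step 9: ref 4 -> FAULT, evict 7, frames=[4,2,1] (faults so far: 7)
  FIFO total faults: 7
--- LRU ---
  step 0: ref 5 -> FAULT, frames=[5,-,-] (faults so far: 1)
  step 1: ref 5 -> HIT, frames=[5,-,-] (faults so far: 1)
  step 2: ref 4 -> FAULT, frames=[5,4,-] (faults so far: 2)
  step 3: ref 4 -> HIT, frames=[5,4,-] (faults so far: 2)
  step 4: ref 3 -> FAULT, frames=[5,4,3] (faults so far: 3)
  step 5: ref 7 -> FAULT, evict 5, frames=[7,4,3] (faults so far: 4)
  step 6: ref 4 -> HIT, frames=[7,4,3] (faults so far: 4)
  step 7: ref 2 -> FAULT, evict 3, frames=[7,4,2] (faults so far: 5)
  step 8: ref 1 -> FAULT, evict 7, frames=[1,4,2] (faults so far: 6)
  step 9: ref 4 -> HIT, frames=[1,4,2] (faults so far: 6)
  LRU total faults: 6
--- Optimal ---
  step 0: ref 5 -> FAULT, frames=[5,-,-] (faults so far: 1)
  step 1: ref 5 -> HIT, frames=[5,-,-] (faults so far: 1)
  step 2: ref 4 -> FAULT, frames=[5,4,-] (faults so far: 2)
  step 3: ref 4 -> HIT, frames=[5,4,-] (faults so far: 2)
  step 4: ref 3 -> FAULT, frames=[5,4,3] (faults so far: 3)
  step 5: ref 7 -> FAULT, evict 3, frames=[5,4,7] (faults so far: 4)
  step 6: ref 4 -> HIT, frames=[5,4,7] (faults so far: 4)
  step 7: ref 2 -> FAULT, evict 5, frames=[2,4,7] (faults so far: 5)
  step 8: ref 1 -> FAULT, evict 2, frames=[1,4,7] (faults so far: 6)
  step 9: ref 4 -> HIT, frames=[1,4,7] (faults so far: 6)
  Optimal total faults: 6

Answer: 7 6 6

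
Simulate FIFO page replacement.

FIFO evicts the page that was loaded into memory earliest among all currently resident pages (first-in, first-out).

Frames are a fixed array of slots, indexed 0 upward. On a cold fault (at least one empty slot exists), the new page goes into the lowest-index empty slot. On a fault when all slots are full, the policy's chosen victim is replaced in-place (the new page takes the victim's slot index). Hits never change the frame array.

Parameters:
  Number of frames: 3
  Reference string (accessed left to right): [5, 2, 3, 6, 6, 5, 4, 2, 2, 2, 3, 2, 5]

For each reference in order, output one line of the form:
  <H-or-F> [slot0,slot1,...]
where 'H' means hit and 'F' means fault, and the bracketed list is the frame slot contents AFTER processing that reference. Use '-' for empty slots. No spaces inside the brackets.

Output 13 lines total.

F [5,-,-]
F [5,2,-]
F [5,2,3]
F [6,2,3]
H [6,2,3]
F [6,5,3]
F [6,5,4]
F [2,5,4]
H [2,5,4]
H [2,5,4]
F [2,3,4]
H [2,3,4]
F [2,3,5]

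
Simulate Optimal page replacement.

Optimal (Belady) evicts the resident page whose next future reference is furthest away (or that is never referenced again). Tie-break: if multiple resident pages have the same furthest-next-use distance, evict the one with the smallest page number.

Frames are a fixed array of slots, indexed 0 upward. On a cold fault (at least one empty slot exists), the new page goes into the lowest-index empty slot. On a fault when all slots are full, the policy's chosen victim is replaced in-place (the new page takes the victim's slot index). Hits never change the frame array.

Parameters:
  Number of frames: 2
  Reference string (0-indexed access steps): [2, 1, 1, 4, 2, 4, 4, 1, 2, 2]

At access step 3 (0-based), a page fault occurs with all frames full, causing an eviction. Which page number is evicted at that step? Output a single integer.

Step 0: ref 2 -> FAULT, frames=[2,-]
Step 1: ref 1 -> FAULT, frames=[2,1]
Step 2: ref 1 -> HIT, frames=[2,1]
Step 3: ref 4 -> FAULT, evict 1, frames=[2,4]
At step 3: evicted page 1

Answer: 1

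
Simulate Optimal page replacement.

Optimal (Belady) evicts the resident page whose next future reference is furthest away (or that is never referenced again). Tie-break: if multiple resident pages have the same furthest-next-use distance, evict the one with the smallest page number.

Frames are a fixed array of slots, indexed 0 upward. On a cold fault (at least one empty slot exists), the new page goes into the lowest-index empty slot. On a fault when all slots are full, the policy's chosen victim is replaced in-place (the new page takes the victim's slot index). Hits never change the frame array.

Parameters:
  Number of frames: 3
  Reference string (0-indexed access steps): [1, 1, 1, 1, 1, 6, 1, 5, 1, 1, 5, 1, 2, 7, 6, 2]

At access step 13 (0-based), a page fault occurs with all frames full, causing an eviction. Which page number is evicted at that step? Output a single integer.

Answer: 5

Derivation:
Step 0: ref 1 -> FAULT, frames=[1,-,-]
Step 1: ref 1 -> HIT, frames=[1,-,-]
Step 2: ref 1 -> HIT, frames=[1,-,-]
Step 3: ref 1 -> HIT, frames=[1,-,-]
Step 4: ref 1 -> HIT, frames=[1,-,-]
Step 5: ref 6 -> FAULT, frames=[1,6,-]
Step 6: ref 1 -> HIT, frames=[1,6,-]
Step 7: ref 5 -> FAULT, frames=[1,6,5]
Step 8: ref 1 -> HIT, frames=[1,6,5]
Step 9: ref 1 -> HIT, frames=[1,6,5]
Step 10: ref 5 -> HIT, frames=[1,6,5]
Step 11: ref 1 -> HIT, frames=[1,6,5]
Step 12: ref 2 -> FAULT, evict 1, frames=[2,6,5]
Step 13: ref 7 -> FAULT, evict 5, frames=[2,6,7]
At step 13: evicted page 5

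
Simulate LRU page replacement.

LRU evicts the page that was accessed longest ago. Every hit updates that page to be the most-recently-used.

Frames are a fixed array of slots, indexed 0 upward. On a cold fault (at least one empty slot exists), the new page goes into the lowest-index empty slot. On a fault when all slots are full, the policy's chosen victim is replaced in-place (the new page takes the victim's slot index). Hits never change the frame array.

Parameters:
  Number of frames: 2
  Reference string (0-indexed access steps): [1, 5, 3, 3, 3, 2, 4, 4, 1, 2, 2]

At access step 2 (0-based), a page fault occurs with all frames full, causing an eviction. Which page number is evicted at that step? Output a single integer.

Answer: 1

Derivation:
Step 0: ref 1 -> FAULT, frames=[1,-]
Step 1: ref 5 -> FAULT, frames=[1,5]
Step 2: ref 3 -> FAULT, evict 1, frames=[3,5]
At step 2: evicted page 1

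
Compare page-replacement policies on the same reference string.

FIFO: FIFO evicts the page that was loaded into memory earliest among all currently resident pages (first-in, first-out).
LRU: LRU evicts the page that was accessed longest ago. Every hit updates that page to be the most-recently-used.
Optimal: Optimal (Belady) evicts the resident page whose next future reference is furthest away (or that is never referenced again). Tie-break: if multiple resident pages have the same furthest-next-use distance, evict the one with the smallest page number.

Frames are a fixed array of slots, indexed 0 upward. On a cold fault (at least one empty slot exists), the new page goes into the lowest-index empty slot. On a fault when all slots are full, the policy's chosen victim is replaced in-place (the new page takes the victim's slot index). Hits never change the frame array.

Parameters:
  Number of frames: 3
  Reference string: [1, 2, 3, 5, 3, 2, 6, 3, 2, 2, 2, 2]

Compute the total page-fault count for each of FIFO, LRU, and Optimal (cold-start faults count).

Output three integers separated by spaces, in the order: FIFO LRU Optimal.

Answer: 6 5 5

Derivation:
--- FIFO ---
  step 0: ref 1 -> FAULT, frames=[1,-,-] (faults so far: 1)
  step 1: ref 2 -> FAULT, frames=[1,2,-] (faults so far: 2)
  step 2: ref 3 -> FAULT, frames=[1,2,3] (faults so far: 3)
  step 3: ref 5 -> FAULT, evict 1, frames=[5,2,3] (faults so far: 4)
  step 4: ref 3 -> HIT, frames=[5,2,3] (faults so far: 4)
  step 5: ref 2 -> HIT, frames=[5,2,3] (faults so far: 4)
  step 6: ref 6 -> FAULT, evict 2, frames=[5,6,3] (faults so far: 5)
  step 7: ref 3 -> HIT, frames=[5,6,3] (faults so far: 5)
  step 8: ref 2 -> FAULT, evict 3, frames=[5,6,2] (faults so far: 6)
  step 9: ref 2 -> HIT, frames=[5,6,2] (faults so far: 6)
  step 10: ref 2 -> HIT, frames=[5,6,2] (faults so far: 6)
  step 11: ref 2 -> HIT, frames=[5,6,2] (faults so far: 6)
  FIFO total faults: 6
--- LRU ---
  step 0: ref 1 -> FAULT, frames=[1,-,-] (faults so far: 1)
  step 1: ref 2 -> FAULT, frames=[1,2,-] (faults so far: 2)
  step 2: ref 3 -> FAULT, frames=[1,2,3] (faults so far: 3)
  step 3: ref 5 -> FAULT, evict 1, frames=[5,2,3] (faults so far: 4)
  step 4: ref 3 -> HIT, frames=[5,2,3] (faults so far: 4)
  step 5: ref 2 -> HIT, frames=[5,2,3] (faults so far: 4)
  step 6: ref 6 -> FAULT, evict 5, frames=[6,2,3] (faults so far: 5)
  step 7: ref 3 -> HIT, frames=[6,2,3] (faults so far: 5)
  step 8: ref 2 -> HIT, frames=[6,2,3] (faults so far: 5)
  step 9: ref 2 -> HIT, frames=[6,2,3] (faults so far: 5)
  step 10: ref 2 -> HIT, frames=[6,2,3] (faults so far: 5)
  step 11: ref 2 -> HIT, frames=[6,2,3] (faults so far: 5)
  LRU total faults: 5
--- Optimal ---
  step 0: ref 1 -> FAULT, frames=[1,-,-] (faults so far: 1)
  step 1: ref 2 -> FAULT, frames=[1,2,-] (faults so far: 2)
  step 2: ref 3 -> FAULT, frames=[1,2,3] (faults so far: 3)
  step 3: ref 5 -> FAULT, evict 1, frames=[5,2,3] (faults so far: 4)
  step 4: ref 3 -> HIT, frames=[5,2,3] (faults so far: 4)
  step 5: ref 2 -> HIT, frames=[5,2,3] (faults so far: 4)
  step 6: ref 6 -> FAULT, evict 5, frames=[6,2,3] (faults so far: 5)
  step 7: ref 3 -> HIT, frames=[6,2,3] (faults so far: 5)
  step 8: ref 2 -> HIT, frames=[6,2,3] (faults so far: 5)
  step 9: ref 2 -> HIT, frames=[6,2,3] (faults so far: 5)
  step 10: ref 2 -> HIT, frames=[6,2,3] (faults so far: 5)
  step 11: ref 2 -> HIT, frames=[6,2,3] (faults so far: 5)
  Optimal total faults: 5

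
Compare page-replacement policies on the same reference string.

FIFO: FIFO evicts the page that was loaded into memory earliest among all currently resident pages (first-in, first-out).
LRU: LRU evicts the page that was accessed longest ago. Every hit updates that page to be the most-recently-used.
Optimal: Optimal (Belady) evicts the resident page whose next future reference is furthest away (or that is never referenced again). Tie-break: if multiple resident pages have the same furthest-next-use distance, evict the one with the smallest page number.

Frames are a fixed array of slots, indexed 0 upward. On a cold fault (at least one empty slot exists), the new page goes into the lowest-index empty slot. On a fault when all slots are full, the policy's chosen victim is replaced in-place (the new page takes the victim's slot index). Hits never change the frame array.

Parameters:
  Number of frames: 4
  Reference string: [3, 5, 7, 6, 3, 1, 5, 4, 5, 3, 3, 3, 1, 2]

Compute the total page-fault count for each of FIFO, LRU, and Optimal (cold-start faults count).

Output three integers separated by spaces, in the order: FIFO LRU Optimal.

Answer: 9 8 7

Derivation:
--- FIFO ---
  step 0: ref 3 -> FAULT, frames=[3,-,-,-] (faults so far: 1)
  step 1: ref 5 -> FAULT, frames=[3,5,-,-] (faults so far: 2)
  step 2: ref 7 -> FAULT, frames=[3,5,7,-] (faults so far: 3)
  step 3: ref 6 -> FAULT, frames=[3,5,7,6] (faults so far: 4)
  step 4: ref 3 -> HIT, frames=[3,5,7,6] (faults so far: 4)
  step 5: ref 1 -> FAULT, evict 3, frames=[1,5,7,6] (faults so far: 5)
  step 6: ref 5 -> HIT, frames=[1,5,7,6] (faults so far: 5)
  step 7: ref 4 -> FAULT, evict 5, frames=[1,4,7,6] (faults so far: 6)
  step 8: ref 5 -> FAULT, evict 7, frames=[1,4,5,6] (faults so far: 7)
  step 9: ref 3 -> FAULT, evict 6, frames=[1,4,5,3] (faults so far: 8)
  step 10: ref 3 -> HIT, frames=[1,4,5,3] (faults so far: 8)
  step 11: ref 3 -> HIT, frames=[1,4,5,3] (faults so far: 8)
  step 12: ref 1 -> HIT, frames=[1,4,5,3] (faults so far: 8)
  step 13: ref 2 -> FAULT, evict 1, frames=[2,4,5,3] (faults so far: 9)
  FIFO total faults: 9
--- LRU ---
  step 0: ref 3 -> FAULT, frames=[3,-,-,-] (faults so far: 1)
  step 1: ref 5 -> FAULT, frames=[3,5,-,-] (faults so far: 2)
  step 2: ref 7 -> FAULT, frames=[3,5,7,-] (faults so far: 3)
  step 3: ref 6 -> FAULT, frames=[3,5,7,6] (faults so far: 4)
  step 4: ref 3 -> HIT, frames=[3,5,7,6] (faults so far: 4)
  step 5: ref 1 -> FAULT, evict 5, frames=[3,1,7,6] (faults so far: 5)
  step 6: ref 5 -> FAULT, evict 7, frames=[3,1,5,6] (faults so far: 6)
  step 7: ref 4 -> FAULT, evict 6, frames=[3,1,5,4] (faults so far: 7)
  step 8: ref 5 -> HIT, frames=[3,1,5,4] (faults so far: 7)
  step 9: ref 3 -> HIT, frames=[3,1,5,4] (faults so far: 7)
  step 10: ref 3 -> HIT, frames=[3,1,5,4] (faults so far: 7)
  step 11: ref 3 -> HIT, frames=[3,1,5,4] (faults so far: 7)
  step 12: ref 1 -> HIT, frames=[3,1,5,4] (faults so far: 7)
  step 13: ref 2 -> FAULT, evict 4, frames=[3,1,5,2] (faults so far: 8)
  LRU total faults: 8
--- Optimal ---
  step 0: ref 3 -> FAULT, frames=[3,-,-,-] (faults so far: 1)
  step 1: ref 5 -> FAULT, frames=[3,5,-,-] (faults so far: 2)
  step 2: ref 7 -> FAULT, frames=[3,5,7,-] (faults so far: 3)
  step 3: ref 6 -> FAULT, frames=[3,5,7,6] (faults so far: 4)
  step 4: ref 3 -> HIT, frames=[3,5,7,6] (faults so far: 4)
  step 5: ref 1 -> FAULT, evict 6, frames=[3,5,7,1] (faults so far: 5)
  step 6: ref 5 -> HIT, frames=[3,5,7,1] (faults so far: 5)
  step 7: ref 4 -> FAULT, evict 7, frames=[3,5,4,1] (faults so far: 6)
  step 8: ref 5 -> HIT, frames=[3,5,4,1] (faults so far: 6)
  step 9: ref 3 -> HIT, frames=[3,5,4,1] (faults so far: 6)
  step 10: ref 3 -> HIT, frames=[3,5,4,1] (faults so far: 6)
  step 11: ref 3 -> HIT, frames=[3,5,4,1] (faults so far: 6)
  step 12: ref 1 -> HIT, frames=[3,5,4,1] (faults so far: 6)
  step 13: ref 2 -> FAULT, evict 1, frames=[3,5,4,2] (faults so far: 7)
  Optimal total faults: 7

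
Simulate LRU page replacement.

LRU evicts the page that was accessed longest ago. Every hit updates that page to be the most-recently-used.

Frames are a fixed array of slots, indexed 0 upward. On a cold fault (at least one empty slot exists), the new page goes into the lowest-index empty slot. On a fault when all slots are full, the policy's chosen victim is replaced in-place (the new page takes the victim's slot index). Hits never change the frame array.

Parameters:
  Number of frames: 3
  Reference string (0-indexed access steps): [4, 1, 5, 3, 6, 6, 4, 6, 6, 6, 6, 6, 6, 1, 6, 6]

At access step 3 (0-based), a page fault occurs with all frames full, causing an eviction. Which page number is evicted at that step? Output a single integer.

Step 0: ref 4 -> FAULT, frames=[4,-,-]
Step 1: ref 1 -> FAULT, frames=[4,1,-]
Step 2: ref 5 -> FAULT, frames=[4,1,5]
Step 3: ref 3 -> FAULT, evict 4, frames=[3,1,5]
At step 3: evicted page 4

Answer: 4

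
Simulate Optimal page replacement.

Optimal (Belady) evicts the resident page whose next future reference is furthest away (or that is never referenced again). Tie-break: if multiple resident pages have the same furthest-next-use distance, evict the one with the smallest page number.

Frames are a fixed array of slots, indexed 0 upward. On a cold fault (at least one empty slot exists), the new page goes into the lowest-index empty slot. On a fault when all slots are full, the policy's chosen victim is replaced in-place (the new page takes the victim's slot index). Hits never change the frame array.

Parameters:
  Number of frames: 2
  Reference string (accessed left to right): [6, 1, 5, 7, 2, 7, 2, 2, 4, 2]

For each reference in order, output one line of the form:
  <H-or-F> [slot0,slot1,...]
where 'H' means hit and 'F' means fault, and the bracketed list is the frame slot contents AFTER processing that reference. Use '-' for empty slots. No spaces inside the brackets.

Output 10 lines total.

F [6,-]
F [6,1]
F [6,5]
F [6,7]
F [2,7]
H [2,7]
H [2,7]
H [2,7]
F [2,4]
H [2,4]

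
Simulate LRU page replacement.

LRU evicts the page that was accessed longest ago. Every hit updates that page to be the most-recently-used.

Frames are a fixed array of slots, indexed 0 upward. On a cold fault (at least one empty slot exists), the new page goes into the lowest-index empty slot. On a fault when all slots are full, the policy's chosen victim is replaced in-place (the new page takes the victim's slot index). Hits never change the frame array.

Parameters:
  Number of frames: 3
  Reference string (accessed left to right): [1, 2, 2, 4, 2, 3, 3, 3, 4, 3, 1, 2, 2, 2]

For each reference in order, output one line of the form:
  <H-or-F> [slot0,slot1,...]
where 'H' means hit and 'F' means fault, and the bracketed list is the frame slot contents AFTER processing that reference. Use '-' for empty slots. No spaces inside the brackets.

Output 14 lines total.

F [1,-,-]
F [1,2,-]
H [1,2,-]
F [1,2,4]
H [1,2,4]
F [3,2,4]
H [3,2,4]
H [3,2,4]
H [3,2,4]
H [3,2,4]
F [3,1,4]
F [3,1,2]
H [3,1,2]
H [3,1,2]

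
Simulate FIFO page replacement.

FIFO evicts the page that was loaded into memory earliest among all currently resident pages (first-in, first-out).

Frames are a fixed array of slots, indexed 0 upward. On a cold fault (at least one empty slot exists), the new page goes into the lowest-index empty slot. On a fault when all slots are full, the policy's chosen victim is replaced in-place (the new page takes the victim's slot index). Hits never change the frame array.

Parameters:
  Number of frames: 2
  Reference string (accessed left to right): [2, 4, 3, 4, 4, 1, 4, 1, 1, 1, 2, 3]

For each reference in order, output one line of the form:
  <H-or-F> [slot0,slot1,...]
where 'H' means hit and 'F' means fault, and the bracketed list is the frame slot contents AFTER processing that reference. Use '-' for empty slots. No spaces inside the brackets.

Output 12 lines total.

F [2,-]
F [2,4]
F [3,4]
H [3,4]
H [3,4]
F [3,1]
F [4,1]
H [4,1]
H [4,1]
H [4,1]
F [4,2]
F [3,2]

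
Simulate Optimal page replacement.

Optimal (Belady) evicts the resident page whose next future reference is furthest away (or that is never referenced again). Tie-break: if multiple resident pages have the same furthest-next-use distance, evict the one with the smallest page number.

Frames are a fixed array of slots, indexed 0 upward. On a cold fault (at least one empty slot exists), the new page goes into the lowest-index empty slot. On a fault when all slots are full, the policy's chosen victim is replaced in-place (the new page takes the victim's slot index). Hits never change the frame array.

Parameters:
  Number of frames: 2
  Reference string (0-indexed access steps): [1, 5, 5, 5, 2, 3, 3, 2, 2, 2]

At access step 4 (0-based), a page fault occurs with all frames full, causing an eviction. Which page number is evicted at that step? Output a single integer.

Answer: 1

Derivation:
Step 0: ref 1 -> FAULT, frames=[1,-]
Step 1: ref 5 -> FAULT, frames=[1,5]
Step 2: ref 5 -> HIT, frames=[1,5]
Step 3: ref 5 -> HIT, frames=[1,5]
Step 4: ref 2 -> FAULT, evict 1, frames=[2,5]
At step 4: evicted page 1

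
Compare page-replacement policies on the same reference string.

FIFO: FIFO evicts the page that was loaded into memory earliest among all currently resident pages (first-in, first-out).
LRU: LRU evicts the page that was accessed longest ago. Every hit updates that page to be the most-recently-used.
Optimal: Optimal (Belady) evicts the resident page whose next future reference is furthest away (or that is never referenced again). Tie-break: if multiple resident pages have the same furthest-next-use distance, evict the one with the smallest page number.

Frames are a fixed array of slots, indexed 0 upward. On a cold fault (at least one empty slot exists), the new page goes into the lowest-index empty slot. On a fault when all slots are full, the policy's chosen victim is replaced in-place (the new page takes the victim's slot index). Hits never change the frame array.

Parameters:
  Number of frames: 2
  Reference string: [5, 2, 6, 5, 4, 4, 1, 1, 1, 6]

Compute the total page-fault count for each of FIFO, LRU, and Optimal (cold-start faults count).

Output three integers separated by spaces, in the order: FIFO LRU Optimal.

--- FIFO ---
  step 0: ref 5 -> FAULT, frames=[5,-] (faults so far: 1)
  step 1: ref 2 -> FAULT, frames=[5,2] (faults so far: 2)
  step 2: ref 6 -> FAULT, evict 5, frames=[6,2] (faults so far: 3)
  step 3: ref 5 -> FAULT, evict 2, frames=[6,5] (faults so far: 4)
  step 4: ref 4 -> FAULT, evict 6, frames=[4,5] (faults so far: 5)
  step 5: ref 4 -> HIT, frames=[4,5] (faults so far: 5)
  step 6: ref 1 -> FAULT, evict 5, frames=[4,1] (faults so far: 6)
  step 7: ref 1 -> HIT, frames=[4,1] (faults so far: 6)
  step 8: ref 1 -> HIT, frames=[4,1] (faults so far: 6)
  step 9: ref 6 -> FAULT, evict 4, frames=[6,1] (faults so far: 7)
  FIFO total faults: 7
--- LRU ---
  step 0: ref 5 -> FAULT, frames=[5,-] (faults so far: 1)
  step 1: ref 2 -> FAULT, frames=[5,2] (faults so far: 2)
  step 2: ref 6 -> FAULT, evict 5, frames=[6,2] (faults so far: 3)
  step 3: ref 5 -> FAULT, evict 2, frames=[6,5] (faults so far: 4)
  step 4: ref 4 -> FAULT, evict 6, frames=[4,5] (faults so far: 5)
  step 5: ref 4 -> HIT, frames=[4,5] (faults so far: 5)
  step 6: ref 1 -> FAULT, evict 5, frames=[4,1] (faults so far: 6)
  step 7: ref 1 -> HIT, frames=[4,1] (faults so far: 6)
  step 8: ref 1 -> HIT, frames=[4,1] (faults so far: 6)
  step 9: ref 6 -> FAULT, evict 4, frames=[6,1] (faults so far: 7)
  LRU total faults: 7
--- Optimal ---
  step 0: ref 5 -> FAULT, frames=[5,-] (faults so far: 1)
  step 1: ref 2 -> FAULT, frames=[5,2] (faults so far: 2)
  step 2: ref 6 -> FAULT, evict 2, frames=[5,6] (faults so far: 3)
  step 3: ref 5 -> HIT, frames=[5,6] (faults so far: 3)
  step 4: ref 4 -> FAULT, evict 5, frames=[4,6] (faults so far: 4)
  step 5: ref 4 -> HIT, frames=[4,6] (faults so far: 4)
  step 6: ref 1 -> FAULT, evict 4, frames=[1,6] (faults so far: 5)
  step 7: ref 1 -> HIT, frames=[1,6] (faults so far: 5)
  step 8: ref 1 -> HIT, frames=[1,6] (faults so far: 5)
  step 9: ref 6 -> HIT, frames=[1,6] (faults so far: 5)
  Optimal total faults: 5

Answer: 7 7 5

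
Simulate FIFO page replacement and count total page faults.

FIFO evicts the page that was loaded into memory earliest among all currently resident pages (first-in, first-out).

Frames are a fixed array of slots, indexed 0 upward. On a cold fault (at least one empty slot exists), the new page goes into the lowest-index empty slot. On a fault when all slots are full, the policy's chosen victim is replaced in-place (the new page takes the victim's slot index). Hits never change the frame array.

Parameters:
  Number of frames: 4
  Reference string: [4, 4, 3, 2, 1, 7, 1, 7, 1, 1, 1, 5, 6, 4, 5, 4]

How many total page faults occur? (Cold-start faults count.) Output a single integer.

Answer: 8

Derivation:
Step 0: ref 4 → FAULT, frames=[4,-,-,-]
Step 1: ref 4 → HIT, frames=[4,-,-,-]
Step 2: ref 3 → FAULT, frames=[4,3,-,-]
Step 3: ref 2 → FAULT, frames=[4,3,2,-]
Step 4: ref 1 → FAULT, frames=[4,3,2,1]
Step 5: ref 7 → FAULT (evict 4), frames=[7,3,2,1]
Step 6: ref 1 → HIT, frames=[7,3,2,1]
Step 7: ref 7 → HIT, frames=[7,3,2,1]
Step 8: ref 1 → HIT, frames=[7,3,2,1]
Step 9: ref 1 → HIT, frames=[7,3,2,1]
Step 10: ref 1 → HIT, frames=[7,3,2,1]
Step 11: ref 5 → FAULT (evict 3), frames=[7,5,2,1]
Step 12: ref 6 → FAULT (evict 2), frames=[7,5,6,1]
Step 13: ref 4 → FAULT (evict 1), frames=[7,5,6,4]
Step 14: ref 5 → HIT, frames=[7,5,6,4]
Step 15: ref 4 → HIT, frames=[7,5,6,4]
Total faults: 8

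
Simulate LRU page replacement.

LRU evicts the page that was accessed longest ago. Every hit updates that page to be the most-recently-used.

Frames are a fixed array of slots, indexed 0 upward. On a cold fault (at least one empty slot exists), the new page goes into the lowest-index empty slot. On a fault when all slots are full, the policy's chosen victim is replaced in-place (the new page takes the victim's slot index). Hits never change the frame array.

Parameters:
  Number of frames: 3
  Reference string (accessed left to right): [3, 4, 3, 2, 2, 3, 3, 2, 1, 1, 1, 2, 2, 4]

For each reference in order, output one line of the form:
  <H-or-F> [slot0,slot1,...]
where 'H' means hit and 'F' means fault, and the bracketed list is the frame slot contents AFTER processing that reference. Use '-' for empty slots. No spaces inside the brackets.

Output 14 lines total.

F [3,-,-]
F [3,4,-]
H [3,4,-]
F [3,4,2]
H [3,4,2]
H [3,4,2]
H [3,4,2]
H [3,4,2]
F [3,1,2]
H [3,1,2]
H [3,1,2]
H [3,1,2]
H [3,1,2]
F [4,1,2]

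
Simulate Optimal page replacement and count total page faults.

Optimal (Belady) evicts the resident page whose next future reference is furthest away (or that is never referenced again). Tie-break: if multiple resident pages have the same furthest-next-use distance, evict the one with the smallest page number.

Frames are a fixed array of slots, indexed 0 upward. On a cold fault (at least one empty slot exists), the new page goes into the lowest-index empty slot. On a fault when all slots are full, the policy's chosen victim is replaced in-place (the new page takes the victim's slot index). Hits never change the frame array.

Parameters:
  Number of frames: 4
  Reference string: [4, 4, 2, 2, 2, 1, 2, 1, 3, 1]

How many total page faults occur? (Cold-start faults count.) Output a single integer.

Step 0: ref 4 → FAULT, frames=[4,-,-,-]
Step 1: ref 4 → HIT, frames=[4,-,-,-]
Step 2: ref 2 → FAULT, frames=[4,2,-,-]
Step 3: ref 2 → HIT, frames=[4,2,-,-]
Step 4: ref 2 → HIT, frames=[4,2,-,-]
Step 5: ref 1 → FAULT, frames=[4,2,1,-]
Step 6: ref 2 → HIT, frames=[4,2,1,-]
Step 7: ref 1 → HIT, frames=[4,2,1,-]
Step 8: ref 3 → FAULT, frames=[4,2,1,3]
Step 9: ref 1 → HIT, frames=[4,2,1,3]
Total faults: 4

Answer: 4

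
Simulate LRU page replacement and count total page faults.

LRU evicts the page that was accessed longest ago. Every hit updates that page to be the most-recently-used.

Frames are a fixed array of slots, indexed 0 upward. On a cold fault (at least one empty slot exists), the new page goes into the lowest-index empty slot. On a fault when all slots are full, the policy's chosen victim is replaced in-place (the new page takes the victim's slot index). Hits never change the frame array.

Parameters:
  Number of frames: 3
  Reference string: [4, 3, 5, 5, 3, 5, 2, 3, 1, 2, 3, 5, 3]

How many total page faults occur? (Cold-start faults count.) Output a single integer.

Step 0: ref 4 → FAULT, frames=[4,-,-]
Step 1: ref 3 → FAULT, frames=[4,3,-]
Step 2: ref 5 → FAULT, frames=[4,3,5]
Step 3: ref 5 → HIT, frames=[4,3,5]
Step 4: ref 3 → HIT, frames=[4,3,5]
Step 5: ref 5 → HIT, frames=[4,3,5]
Step 6: ref 2 → FAULT (evict 4), frames=[2,3,5]
Step 7: ref 3 → HIT, frames=[2,3,5]
Step 8: ref 1 → FAULT (evict 5), frames=[2,3,1]
Step 9: ref 2 → HIT, frames=[2,3,1]
Step 10: ref 3 → HIT, frames=[2,3,1]
Step 11: ref 5 → FAULT (evict 1), frames=[2,3,5]
Step 12: ref 3 → HIT, frames=[2,3,5]
Total faults: 6

Answer: 6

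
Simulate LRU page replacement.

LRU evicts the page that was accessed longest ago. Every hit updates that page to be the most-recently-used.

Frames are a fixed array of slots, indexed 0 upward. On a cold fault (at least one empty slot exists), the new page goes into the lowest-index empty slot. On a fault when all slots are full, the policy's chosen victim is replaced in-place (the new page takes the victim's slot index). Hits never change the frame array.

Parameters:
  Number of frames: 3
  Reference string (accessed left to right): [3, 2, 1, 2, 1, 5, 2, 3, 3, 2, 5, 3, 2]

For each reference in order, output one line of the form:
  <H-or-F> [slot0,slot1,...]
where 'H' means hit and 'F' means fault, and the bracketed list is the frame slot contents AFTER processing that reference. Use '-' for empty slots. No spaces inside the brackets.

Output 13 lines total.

F [3,-,-]
F [3,2,-]
F [3,2,1]
H [3,2,1]
H [3,2,1]
F [5,2,1]
H [5,2,1]
F [5,2,3]
H [5,2,3]
H [5,2,3]
H [5,2,3]
H [5,2,3]
H [5,2,3]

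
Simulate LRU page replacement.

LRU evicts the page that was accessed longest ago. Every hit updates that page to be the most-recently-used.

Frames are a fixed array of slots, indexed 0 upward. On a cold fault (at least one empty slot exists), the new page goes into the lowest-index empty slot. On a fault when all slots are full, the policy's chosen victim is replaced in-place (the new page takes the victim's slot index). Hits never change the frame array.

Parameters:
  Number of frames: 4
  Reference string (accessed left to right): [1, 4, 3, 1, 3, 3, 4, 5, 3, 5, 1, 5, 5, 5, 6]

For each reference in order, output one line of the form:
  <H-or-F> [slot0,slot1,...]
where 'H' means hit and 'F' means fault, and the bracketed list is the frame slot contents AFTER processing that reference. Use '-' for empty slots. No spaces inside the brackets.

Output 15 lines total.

F [1,-,-,-]
F [1,4,-,-]
F [1,4,3,-]
H [1,4,3,-]
H [1,4,3,-]
H [1,4,3,-]
H [1,4,3,-]
F [1,4,3,5]
H [1,4,3,5]
H [1,4,3,5]
H [1,4,3,5]
H [1,4,3,5]
H [1,4,3,5]
H [1,4,3,5]
F [1,6,3,5]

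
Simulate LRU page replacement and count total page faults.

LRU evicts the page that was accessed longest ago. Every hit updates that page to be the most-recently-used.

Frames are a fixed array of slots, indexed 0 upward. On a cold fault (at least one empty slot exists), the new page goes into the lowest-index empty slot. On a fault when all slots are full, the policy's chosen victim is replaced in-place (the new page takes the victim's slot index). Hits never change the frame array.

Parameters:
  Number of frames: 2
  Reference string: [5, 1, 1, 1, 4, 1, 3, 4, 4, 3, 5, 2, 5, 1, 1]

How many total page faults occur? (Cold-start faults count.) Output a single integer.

Answer: 8

Derivation:
Step 0: ref 5 → FAULT, frames=[5,-]
Step 1: ref 1 → FAULT, frames=[5,1]
Step 2: ref 1 → HIT, frames=[5,1]
Step 3: ref 1 → HIT, frames=[5,1]
Step 4: ref 4 → FAULT (evict 5), frames=[4,1]
Step 5: ref 1 → HIT, frames=[4,1]
Step 6: ref 3 → FAULT (evict 4), frames=[3,1]
Step 7: ref 4 → FAULT (evict 1), frames=[3,4]
Step 8: ref 4 → HIT, frames=[3,4]
Step 9: ref 3 → HIT, frames=[3,4]
Step 10: ref 5 → FAULT (evict 4), frames=[3,5]
Step 11: ref 2 → FAULT (evict 3), frames=[2,5]
Step 12: ref 5 → HIT, frames=[2,5]
Step 13: ref 1 → FAULT (evict 2), frames=[1,5]
Step 14: ref 1 → HIT, frames=[1,5]
Total faults: 8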